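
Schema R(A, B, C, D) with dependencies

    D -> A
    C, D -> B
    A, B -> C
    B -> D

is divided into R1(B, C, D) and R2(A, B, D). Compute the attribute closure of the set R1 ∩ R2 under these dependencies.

A, B, C, D

R1 ∩ R2 = {B, D}.
D → A applies, adding A
A, B → C applies, adding C
Closure: {A, B, C, D}.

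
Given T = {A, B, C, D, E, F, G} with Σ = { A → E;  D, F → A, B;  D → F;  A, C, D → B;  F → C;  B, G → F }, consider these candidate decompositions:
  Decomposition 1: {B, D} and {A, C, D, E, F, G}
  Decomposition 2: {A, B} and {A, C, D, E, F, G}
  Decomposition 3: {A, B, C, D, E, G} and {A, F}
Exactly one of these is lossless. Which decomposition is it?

Decomposition 1: common = {D}, closure = {A, B, C, D, E, F} → lossless.
Decomposition 2: common = {A}, closure = {A, E} → lossy.
Decomposition 3: common = {A}, closure = {A, E} → lossy.

Decomposition 1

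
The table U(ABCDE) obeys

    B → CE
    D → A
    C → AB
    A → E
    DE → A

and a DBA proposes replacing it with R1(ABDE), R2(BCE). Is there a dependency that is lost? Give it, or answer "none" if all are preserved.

none

B → CE lies within R2.
D → A lies within R1.
C → AB: restricted closure across fragments reaches AB.
A → E lies within R1.
DE → A lies within R1.
Every dependency is enforceable on the fragments, so the decomposition is dependency-preserving.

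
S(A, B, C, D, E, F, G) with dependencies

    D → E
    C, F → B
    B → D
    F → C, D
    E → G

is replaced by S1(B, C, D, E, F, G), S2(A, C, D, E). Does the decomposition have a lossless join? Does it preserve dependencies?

lossy but dependency-preserving

Lossless test: (C, D, E)⁺ = {C, D, E, G}, which is a superkey of neither fragment — lossy.
Dependency preservation: every FD's attributes lie within a single fragment, so each can be enforced locally — preserved.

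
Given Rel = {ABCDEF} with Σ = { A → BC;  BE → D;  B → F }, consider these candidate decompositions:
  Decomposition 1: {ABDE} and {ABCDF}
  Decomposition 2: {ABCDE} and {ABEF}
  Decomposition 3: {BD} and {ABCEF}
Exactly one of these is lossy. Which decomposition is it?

Decomposition 1: common = {ABD}, closure = {ABCDF} → lossless.
Decomposition 2: common = {ABE}, closure = {ABCDEF} → lossless.
Decomposition 3: common = {B}, closure = {BF} → lossy.

Decomposition 3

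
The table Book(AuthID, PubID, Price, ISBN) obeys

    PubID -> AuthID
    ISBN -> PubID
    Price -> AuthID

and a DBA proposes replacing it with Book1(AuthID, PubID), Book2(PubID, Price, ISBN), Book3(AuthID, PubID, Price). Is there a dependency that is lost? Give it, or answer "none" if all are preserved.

none

PubID → AuthID lies within Book1.
ISBN → PubID lies within Book2.
Price → AuthID lies within Book3.
Every dependency is enforceable on the fragments, so the decomposition is dependency-preserving.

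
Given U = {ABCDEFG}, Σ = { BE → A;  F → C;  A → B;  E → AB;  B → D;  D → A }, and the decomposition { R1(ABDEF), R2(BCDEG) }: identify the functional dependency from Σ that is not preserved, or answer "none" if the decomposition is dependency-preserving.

F → C

Check F → C: no single fragment contains all of {CF}, and the restricted closure of {F} across the fragments never reaches {C}.
BE → A is preserved.
A → B is preserved.
E → AB is preserved.
B → D is preserved.
D → A is preserved.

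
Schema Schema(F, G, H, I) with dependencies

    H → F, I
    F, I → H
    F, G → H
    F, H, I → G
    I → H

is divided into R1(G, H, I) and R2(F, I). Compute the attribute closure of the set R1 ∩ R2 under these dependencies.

R1 ∩ R2 = {I}.
I → H applies, adding H
H → F, I applies, adding F
F, H, I → G applies, adding G
Closure: {F, G, H, I}.

F, G, H, I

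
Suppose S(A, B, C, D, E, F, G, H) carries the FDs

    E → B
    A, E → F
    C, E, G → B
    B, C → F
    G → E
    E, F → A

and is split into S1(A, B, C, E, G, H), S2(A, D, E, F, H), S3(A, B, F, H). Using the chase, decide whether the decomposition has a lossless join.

No

Chase test. Columns are A, B, C, D, E, F, G, H; row i has aⱼ where attribute j ∈ Si, else bᵢⱼ.
Initial tableau (one row per fragment):
  row 1: a1 a2 a3 b14 a5 b16 a7 a8
  row 2: a1 b22 b23 a4 a5 a6 b27 a8
  row 3: a1 a2 b33 b34 b35 a6 b37 a8
Rows 1 and 2 agree on E; apply E→B and equate their B entries.
Rows 1 and 2 agree on A, E; apply A, E→F and equate their F entries.
No row becomes fully distinguished — the join is lossy.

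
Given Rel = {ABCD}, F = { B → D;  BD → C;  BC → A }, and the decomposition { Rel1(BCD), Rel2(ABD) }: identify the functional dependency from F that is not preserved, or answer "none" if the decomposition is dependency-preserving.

B → D lies within Rel1.
BD → C lies within Rel1.
BC → A: restricted closure across fragments reaches A.
Every dependency is enforceable on the fragments, so the decomposition is dependency-preserving.

none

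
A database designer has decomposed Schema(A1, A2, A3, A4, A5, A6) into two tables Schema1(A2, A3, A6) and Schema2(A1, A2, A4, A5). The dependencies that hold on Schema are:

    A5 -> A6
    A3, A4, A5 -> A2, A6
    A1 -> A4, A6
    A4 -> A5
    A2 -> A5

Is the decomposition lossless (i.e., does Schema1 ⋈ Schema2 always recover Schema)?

No

Common attributes: Schema1 ∩ Schema2 = {A2}.
Closure of {A2}: A2 → A5 applies, adding A5; A5 → A6 applies, adding A6. So (A2)⁺ = {A2, A5, A6}.
The closure contains neither all of Schema1 = {A2, A3, A6} nor all of Schema2 = {A1, A2, A4, A5}, so the common attributes are not a superkey of either fragment. The join is lossy.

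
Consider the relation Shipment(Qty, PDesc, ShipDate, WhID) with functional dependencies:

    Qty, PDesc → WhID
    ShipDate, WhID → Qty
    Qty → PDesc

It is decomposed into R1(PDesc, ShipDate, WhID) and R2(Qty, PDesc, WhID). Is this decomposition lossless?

Common attributes: R1 ∩ R2 = {PDesc, WhID}.
No dependency enlarges {PDesc, WhID}, so (PDesc, WhID)⁺ = {PDesc, WhID}.
The closure contains neither all of R1 = {PDesc, ShipDate, WhID} nor all of R2 = {Qty, PDesc, WhID}, so the common attributes are not a superkey of either fragment. The join is lossy.

No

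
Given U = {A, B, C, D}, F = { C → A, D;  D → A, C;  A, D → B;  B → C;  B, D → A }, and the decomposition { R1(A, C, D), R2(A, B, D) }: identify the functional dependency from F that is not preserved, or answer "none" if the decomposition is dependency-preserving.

C → A, D lies within R1.
D → A, C lies within R1.
A, D → B lies within R2.
B → C: restricted closure across fragments reaches C.
B, D → A lies within R2.
Every dependency is enforceable on the fragments, so the decomposition is dependency-preserving.

none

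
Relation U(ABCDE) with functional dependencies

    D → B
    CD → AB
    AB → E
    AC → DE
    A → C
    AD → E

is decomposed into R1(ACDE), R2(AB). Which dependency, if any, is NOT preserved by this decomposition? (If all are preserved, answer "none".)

D → B

Check D → B: no single fragment contains all of {BD}, and the restricted closure of {D} across the fragments never reaches {B}.
CD → AB is preserved.
AB → E is preserved.
AC → DE is preserved.
A → C is preserved.
AD → E is preserved.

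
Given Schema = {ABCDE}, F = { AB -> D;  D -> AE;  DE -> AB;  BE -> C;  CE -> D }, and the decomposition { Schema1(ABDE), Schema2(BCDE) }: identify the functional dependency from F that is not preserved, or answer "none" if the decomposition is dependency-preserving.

none

AB → D lies within Schema1.
D → AE lies within Schema1.
DE → AB lies within Schema1.
BE → C lies within Schema2.
CE → D lies within Schema2.
Every dependency is enforceable on the fragments, so the decomposition is dependency-preserving.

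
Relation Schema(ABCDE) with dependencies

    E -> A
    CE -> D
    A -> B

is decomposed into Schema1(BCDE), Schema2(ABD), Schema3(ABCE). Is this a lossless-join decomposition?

Chase test. Columns are ABCDE; row i has aⱼ where attribute j ∈ Schemai, else bᵢⱼ.
Initial tableau (one row per fragment):
  row 1: b11 a2 a3 a4 a5
  row 2: a1 a2 b23 a4 b25
  row 3: a1 a2 a3 b34 a5
Rows 1 and 3 agree on E; apply E→A and equate their A entries.
Rows 1 and 3 agree on CE; apply CE→D and equate their D entries.
Row 1 is now all distinguished symbols — the join is lossless.

Yes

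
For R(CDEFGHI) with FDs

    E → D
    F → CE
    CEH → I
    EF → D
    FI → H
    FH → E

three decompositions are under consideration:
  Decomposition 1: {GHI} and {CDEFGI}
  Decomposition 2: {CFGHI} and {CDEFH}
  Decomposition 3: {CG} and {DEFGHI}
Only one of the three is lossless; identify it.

Decomposition 1: common = {GI}, closure = {GI} → lossy.
Decomposition 2: common = {CFH}, closure = {CDEFHI} → lossless.
Decomposition 3: common = {G}, closure = {G} → lossy.

Decomposition 2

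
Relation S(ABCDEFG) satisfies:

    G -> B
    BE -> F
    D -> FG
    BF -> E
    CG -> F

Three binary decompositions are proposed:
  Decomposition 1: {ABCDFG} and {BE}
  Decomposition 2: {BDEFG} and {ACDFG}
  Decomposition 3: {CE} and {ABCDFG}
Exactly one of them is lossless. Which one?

Decomposition 1: common = {B}, closure = {B} → lossy.
Decomposition 2: common = {DFG}, closure = {BDEFG} → lossless.
Decomposition 3: common = {C}, closure = {C} → lossy.

Decomposition 2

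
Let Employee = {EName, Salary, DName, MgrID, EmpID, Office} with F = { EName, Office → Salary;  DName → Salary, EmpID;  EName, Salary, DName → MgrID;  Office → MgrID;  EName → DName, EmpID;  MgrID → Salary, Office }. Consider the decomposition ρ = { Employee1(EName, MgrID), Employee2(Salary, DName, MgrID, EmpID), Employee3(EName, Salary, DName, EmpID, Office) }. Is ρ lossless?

Yes

Chase test. Columns are EName, Salary, DName, MgrID, EmpID, Office; row i has aⱼ where attribute j ∈ Employeei, else bᵢⱼ.
Initial tableau (one row per fragment):
  row 1: a1 b12 b13 a4 b15 b16
  row 2: b21 a2 a3 a4 a5 b26
  row 3: a1 a2 a3 b34 a5 a6
Rows 1 and 3 agree on EName; apply EName→DName, EmpID and equate their DName, EmpID entries.
Rows 1 and 2 agree on MgrID; apply MgrID→Salary, Office and equate their Salary, Office entries.
Rows 1 and 3 agree on EName, Salary, DName; apply EName, Salary, DName→MgrID and equate their MgrID entries.
Rows 1 and 3 agree on MgrID; apply MgrID→Salary, Office and equate their Salary, Office entries.
Row 1 is now all distinguished symbols — the join is lossless.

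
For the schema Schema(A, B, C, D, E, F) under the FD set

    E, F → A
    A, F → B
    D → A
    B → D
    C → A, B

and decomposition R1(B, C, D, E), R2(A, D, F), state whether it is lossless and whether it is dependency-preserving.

Lossless test: (D)⁺ = {A, D}, which is a superkey of neither fragment — lossy.
Dependency preservation: the restricted closure of {E, F} across the fragments never reaches {A}, so E, F → A cannot be enforced without a join — not preserved.

lossy and not dependency-preserving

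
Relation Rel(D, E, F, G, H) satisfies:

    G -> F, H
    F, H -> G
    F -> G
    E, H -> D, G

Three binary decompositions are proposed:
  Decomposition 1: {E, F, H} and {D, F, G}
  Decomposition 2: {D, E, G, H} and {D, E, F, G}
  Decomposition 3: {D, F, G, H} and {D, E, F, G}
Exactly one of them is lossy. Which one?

Decomposition 1

Decomposition 1: common = {F}, closure = {F, G, H} → lossy.
Decomposition 2: common = {D, E, G}, closure = {D, E, F, G, H} → lossless.
Decomposition 3: common = {D, F, G}, closure = {D, F, G, H} → lossless.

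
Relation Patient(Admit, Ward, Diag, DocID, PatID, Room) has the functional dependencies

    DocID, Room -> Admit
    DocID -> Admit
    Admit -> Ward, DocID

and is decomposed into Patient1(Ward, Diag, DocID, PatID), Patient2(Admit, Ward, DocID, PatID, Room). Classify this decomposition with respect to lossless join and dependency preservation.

lossy but dependency-preserving

Lossless test: (Ward, DocID, PatID)⁺ = {Admit, Ward, DocID, PatID}, which is a superkey of neither fragment — lossy.
Dependency preservation: every FD's attributes lie within a single fragment, so each can be enforced locally — preserved.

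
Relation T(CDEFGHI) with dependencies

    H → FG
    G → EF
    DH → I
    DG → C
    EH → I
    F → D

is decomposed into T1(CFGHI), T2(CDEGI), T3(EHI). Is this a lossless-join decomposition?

Yes

Chase test. Columns are CDEFGHI; row i has aⱼ where attribute j ∈ Ti, else bᵢⱼ.
Initial tableau (one row per fragment):
  row 1: a1 b12 b13 a4 a5 a6 a7
  row 2: a1 a2 a3 b24 a5 b26 a7
  row 3: b31 b32 a3 b34 b35 a6 a7
Rows 1 and 3 agree on H; apply H→FG and equate their FG entries.
Rows 1 and 2 agree on G; apply G→EF and equate their EF entries.
Rows 1 and 2 agree on F; apply F→D and equate their D entries.
Rows 1 and 3 agree on F; apply F→D and equate their D entries.
Rows 1 and 3 agree on DG; apply DG→C and equate their C entries.
Row 1 is now all distinguished symbols — the join is lossless.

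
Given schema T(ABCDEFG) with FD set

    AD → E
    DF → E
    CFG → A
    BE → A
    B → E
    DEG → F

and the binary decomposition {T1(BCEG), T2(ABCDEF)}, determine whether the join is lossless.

Common attributes: T1 ∩ T2 = {BCE}.
Closure of {BCE}: BE → A applies, adding A. So (BCE)⁺ = {ABCE}.
The closure contains neither all of T1 = {BCEG} nor all of T2 = {ABCDEF}, so the common attributes are not a superkey of either fragment. The join is lossy.

No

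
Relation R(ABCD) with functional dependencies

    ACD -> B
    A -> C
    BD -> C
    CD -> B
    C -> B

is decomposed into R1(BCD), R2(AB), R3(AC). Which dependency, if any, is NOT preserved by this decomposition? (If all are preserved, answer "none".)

ACD → B: restricted closure across fragments reaches B.
A → C lies within R3.
BD → C lies within R1.
CD → B lies within R1.
C → B lies within R1.
Every dependency is enforceable on the fragments, so the decomposition is dependency-preserving.

none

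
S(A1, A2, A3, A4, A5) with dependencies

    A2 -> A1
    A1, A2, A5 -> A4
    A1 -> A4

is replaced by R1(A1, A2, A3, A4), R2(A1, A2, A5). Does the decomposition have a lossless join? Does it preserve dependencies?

Lossless test: (A1, A2)⁺ = {A1, A2, A4}, which is a superkey of neither fragment — lossy.
Dependency preservation: A1, A2, A5 → A4 is not contained in any single fragment, but the restricted closure of its left-hand side across the fragments still reaches the right-hand side; the remaining FDs each lie inside some fragment. All dependencies are preserved.

lossy but dependency-preserving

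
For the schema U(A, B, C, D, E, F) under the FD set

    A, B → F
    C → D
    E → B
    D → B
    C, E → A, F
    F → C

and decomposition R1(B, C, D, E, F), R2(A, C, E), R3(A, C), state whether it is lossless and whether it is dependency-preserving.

Lossless test (chase): Rows 1 and 2 agree on C; apply C→D and equate their D entries. Rows 1 and 3 agree on C; apply C→D and equate their D entries. Rows 1 and 2 agree on E; apply E→B and equate their B entries. Rows 1 and 3 agree on D; apply D→B and equate their B entries. Rows 1 and 2 agree on C, E; apply C, E→A, F and equate their A, F entries. Rows 1 and 3 agree on A, B; apply A, B→F and equate their F entries. Row 1 is now all distinguished symbols — the join is lossless.
Dependency preservation: the restricted closure of {A, B} across the fragments never reaches {F}, so A, B → F cannot be enforced without a join — not preserved.

lossless but not dependency-preserving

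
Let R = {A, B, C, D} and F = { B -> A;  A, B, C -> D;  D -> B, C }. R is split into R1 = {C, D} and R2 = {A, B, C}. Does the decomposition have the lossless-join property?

No

Common attributes: R1 ∩ R2 = {C}.
No dependency enlarges {C}, so (C)⁺ = {C}.
The closure contains neither all of R1 = {C, D} nor all of R2 = {A, B, C}, so the common attributes are not a superkey of either fragment. The join is lossy.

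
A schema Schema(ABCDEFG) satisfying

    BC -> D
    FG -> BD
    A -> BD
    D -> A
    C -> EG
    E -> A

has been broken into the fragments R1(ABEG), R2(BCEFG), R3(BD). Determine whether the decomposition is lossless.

No

Chase test. Columns are ABCDEFG; row i has aⱼ where attribute j ∈ Ri, else bᵢⱼ.
Initial tableau (one row per fragment):
  row 1: a1 a2 b13 b14 a5 b16 a7
  row 2: b21 a2 a3 b24 a5 a6 a7
  row 3: b31 a2 b33 a4 b35 b36 b37
Rows 1 and 2 agree on E; apply E→A and equate their A entries.
Rows 1 and 2 agree on A; apply A→BD and equate their BD entries.
No row becomes fully distinguished — the join is lossy.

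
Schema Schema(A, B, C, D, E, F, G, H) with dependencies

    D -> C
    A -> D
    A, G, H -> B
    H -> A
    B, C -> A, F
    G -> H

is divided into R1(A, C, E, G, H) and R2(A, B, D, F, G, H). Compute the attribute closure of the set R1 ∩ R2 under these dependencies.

A, B, C, D, F, G, H

R1 ∩ R2 = {A, G, H}.
A → D applies, adding D
A, G, H → B applies, adding B
D → C applies, adding C
B, C → A, F applies, adding F
Closure: {A, B, C, D, F, G, H}.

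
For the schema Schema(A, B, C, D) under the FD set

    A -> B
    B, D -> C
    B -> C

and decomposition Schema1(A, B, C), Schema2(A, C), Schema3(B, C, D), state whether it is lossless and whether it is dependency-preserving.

lossy but dependency-preserving

Lossless test (chase): Rows 1 and 2 agree on A; apply A→B and equate their B entries. No row becomes fully distinguished — the join is lossy.
Dependency preservation: every FD's attributes lie within a single fragment, so each can be enforced locally — preserved.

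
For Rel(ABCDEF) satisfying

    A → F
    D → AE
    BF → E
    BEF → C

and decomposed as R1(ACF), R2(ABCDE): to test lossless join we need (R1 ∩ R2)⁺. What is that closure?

ACF

R1 ∩ R2 = {AC}.
A → F applies, adding F
Closure: {ACF}.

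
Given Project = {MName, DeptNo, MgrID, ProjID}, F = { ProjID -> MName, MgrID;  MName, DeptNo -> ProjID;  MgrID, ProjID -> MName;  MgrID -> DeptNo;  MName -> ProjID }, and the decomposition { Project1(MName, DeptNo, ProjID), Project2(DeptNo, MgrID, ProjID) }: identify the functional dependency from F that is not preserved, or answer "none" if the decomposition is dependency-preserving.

ProjID → MName, MgrID: restricted closure across fragments reaches MName, MgrID.
MName, DeptNo → ProjID lies within Project1.
MgrID, ProjID → MName: restricted closure across fragments reaches MName.
MgrID → DeptNo lies within Project2.
MName → ProjID lies within Project1.
Every dependency is enforceable on the fragments, so the decomposition is dependency-preserving.

none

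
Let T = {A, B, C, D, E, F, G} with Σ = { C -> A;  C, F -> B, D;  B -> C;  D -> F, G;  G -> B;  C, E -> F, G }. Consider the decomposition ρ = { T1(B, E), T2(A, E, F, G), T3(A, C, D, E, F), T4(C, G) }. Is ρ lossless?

No

Chase test. Columns are A, B, C, D, E, F, G; row i has aⱼ where attribute j ∈ Ti, else bᵢⱼ.
Initial tableau (one row per fragment):
  row 1: b11 a2 b13 b14 a5 b16 b17
  row 2: a1 b22 b23 b24 a5 a6 a7
  row 3: a1 b32 a3 a4 a5 a6 b37
  row 4: b41 b42 a3 b44 b45 b46 a7
Rows 3 and 4 agree on C; apply C→A and equate their A entries.
Rows 2 and 4 agree on G; apply G→B and equate their B entries.
Rows 2 and 4 agree on B; apply B→C and equate their C entries.
Rows 2 and 3 agree on C, E; apply C, E→F, G and equate their F, G entries.
Rows 2 and 3 agree on C, F; apply C, F→B, D and equate their B, D entries.
No row becomes fully distinguished — the join is lossy.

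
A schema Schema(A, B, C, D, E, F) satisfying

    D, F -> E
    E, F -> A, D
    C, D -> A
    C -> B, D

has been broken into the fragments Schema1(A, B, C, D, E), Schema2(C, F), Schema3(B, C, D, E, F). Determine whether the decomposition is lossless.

Yes

Chase test. Columns are A, B, C, D, E, F; row i has aⱼ where attribute j ∈ Schemai, else bᵢⱼ.
Initial tableau (one row per fragment):
  row 1: a1 a2 a3 a4 a5 b16
  row 2: b21 b22 a3 b24 b25 a6
  row 3: b31 a2 a3 a4 a5 a6
Rows 1 and 3 agree on C, D; apply C, D→A and equate their A entries.
Rows 1 and 2 agree on C; apply C→B, D and equate their B, D entries.
Rows 2 and 3 agree on D, F; apply D, F→E and equate their E entries.
Rows 2 and 3 agree on E, F; apply E, F→A, D and equate their A, D entries.
Row 2 is now all distinguished symbols — the join is lossless.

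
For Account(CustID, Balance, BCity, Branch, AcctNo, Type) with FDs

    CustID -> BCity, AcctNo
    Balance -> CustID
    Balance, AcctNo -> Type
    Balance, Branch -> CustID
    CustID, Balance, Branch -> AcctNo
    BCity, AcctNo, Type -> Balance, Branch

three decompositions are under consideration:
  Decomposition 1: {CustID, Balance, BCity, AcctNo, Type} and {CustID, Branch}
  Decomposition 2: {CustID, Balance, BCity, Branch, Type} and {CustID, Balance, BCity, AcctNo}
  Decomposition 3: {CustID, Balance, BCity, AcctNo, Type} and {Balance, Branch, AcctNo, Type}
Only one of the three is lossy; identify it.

Decomposition 1

Decomposition 1: common = {CustID}, closure = {CustID, BCity, AcctNo} → lossy.
Decomposition 2: common = {CustID, Balance, BCity}, closure = {CustID, Balance, BCity, Branch, AcctNo, Type} → lossless.
Decomposition 3: common = {Balance, AcctNo, Type}, closure = {CustID, Balance, BCity, Branch, AcctNo, Type} → lossless.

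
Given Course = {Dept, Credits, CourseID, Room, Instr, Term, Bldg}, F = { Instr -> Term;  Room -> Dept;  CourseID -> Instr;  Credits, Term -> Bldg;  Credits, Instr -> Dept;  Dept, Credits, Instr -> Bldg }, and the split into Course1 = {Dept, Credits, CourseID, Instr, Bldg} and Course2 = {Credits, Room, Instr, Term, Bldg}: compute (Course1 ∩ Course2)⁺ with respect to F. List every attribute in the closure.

Dept, Credits, Instr, Term, Bldg

Course1 ∩ Course2 = {Credits, Instr, Bldg}.
Instr → Term applies, adding Term
Credits, Instr → Dept applies, adding Dept
Closure: {Dept, Credits, Instr, Term, Bldg}.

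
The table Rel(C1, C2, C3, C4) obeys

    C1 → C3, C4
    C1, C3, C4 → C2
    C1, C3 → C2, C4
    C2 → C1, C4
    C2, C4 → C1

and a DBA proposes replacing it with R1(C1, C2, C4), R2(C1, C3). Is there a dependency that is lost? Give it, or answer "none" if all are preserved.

none

C1 → C3, C4: restricted closure across fragments reaches C3, C4.
C1, C3, C4 → C2: restricted closure across fragments reaches C2.
C1, C3 → C2, C4: restricted closure across fragments reaches C2, C4.
C2 → C1, C4 lies within R1.
C2, C4 → C1 lies within R1.
Every dependency is enforceable on the fragments, so the decomposition is dependency-preserving.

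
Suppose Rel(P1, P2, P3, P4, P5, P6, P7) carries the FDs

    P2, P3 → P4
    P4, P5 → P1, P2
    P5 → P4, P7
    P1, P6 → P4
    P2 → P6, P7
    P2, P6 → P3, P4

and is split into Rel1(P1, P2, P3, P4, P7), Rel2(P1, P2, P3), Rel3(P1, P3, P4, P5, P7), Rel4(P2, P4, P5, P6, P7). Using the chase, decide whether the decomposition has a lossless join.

Yes

Chase test. Columns are P1, P2, P3, P4, P5, P6, P7; row i has aⱼ where attribute j ∈ Reli, else bᵢⱼ.
Initial tableau (one row per fragment):
  row 1: a1 a2 a3 a4 b15 b16 a7
  row 2: a1 a2 a3 b24 b25 b26 b27
  row 3: a1 b32 a3 a4 a5 b36 a7
  row 4: b41 a2 b43 a4 a5 a6 a7
Rows 1 and 2 agree on P2, P3; apply P2, P3→P4 and equate their P4 entries.
Rows 3 and 4 agree on P4, P5; apply P4, P5→P1, P2 and equate their P1, P2 entries.
Rows 1 and 2 agree on P2; apply P2→P6, P7 and equate their P6, P7 entries.
Rows 1 and 3 agree on P2; apply P2→P6, P7 and equate their P6, P7 entries.
Rows 1 and 4 agree on P2; apply P2→P6, P7 and equate their P6, P7 entries.
Rows 1 and 4 agree on P2, P6; apply P2, P6→P3, P4 and equate their P3, P4 entries.
Row 3 is now all distinguished symbols — the join is lossless.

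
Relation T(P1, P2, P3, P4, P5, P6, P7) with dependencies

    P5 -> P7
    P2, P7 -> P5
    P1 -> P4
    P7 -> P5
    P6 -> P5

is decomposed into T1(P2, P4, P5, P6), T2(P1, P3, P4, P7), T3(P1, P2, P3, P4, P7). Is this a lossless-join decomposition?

Chase test. Columns are P1, P2, P3, P4, P5, P6, P7; row i has aⱼ where attribute j ∈ Ti, else bᵢⱼ.
Initial tableau (one row per fragment):
  row 1: b11 a2 b13 a4 a5 a6 b17
  row 2: a1 b22 a3 a4 b25 b26 a7
  row 3: a1 a2 a3 a4 b35 b36 a7
Rows 2 and 3 agree on P7; apply P7→P5 and equate their P5 entries.
No row becomes fully distinguished — the join is lossy.

No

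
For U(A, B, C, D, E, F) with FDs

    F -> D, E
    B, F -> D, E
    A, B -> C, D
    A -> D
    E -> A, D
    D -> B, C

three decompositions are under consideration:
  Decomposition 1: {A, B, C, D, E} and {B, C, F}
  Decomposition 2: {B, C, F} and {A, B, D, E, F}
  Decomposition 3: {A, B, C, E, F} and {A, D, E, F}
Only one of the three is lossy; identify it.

Decomposition 1: common = {B, C}, closure = {B, C} → lossy.
Decomposition 2: common = {B, F}, closure = {A, B, C, D, E, F} → lossless.
Decomposition 3: common = {A, E, F}, closure = {A, B, C, D, E, F} → lossless.

Decomposition 1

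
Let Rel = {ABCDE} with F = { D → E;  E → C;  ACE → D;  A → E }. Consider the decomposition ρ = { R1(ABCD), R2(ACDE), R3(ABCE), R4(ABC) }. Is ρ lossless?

Chase test. Columns are ABCDE; row i has aⱼ where attribute j ∈ Ri, else bᵢⱼ.
Initial tableau (one row per fragment):
  row 1: a1 a2 a3 a4 b15
  row 2: a1 b22 a3 a4 a5
  row 3: a1 a2 a3 b34 a5
  row 4: a1 a2 a3 b44 b45
Rows 1 and 2 agree on D; apply D→E and equate their E entries.
Rows 1 and 3 agree on ACE; apply ACE→D and equate their D entries.
Rows 1 and 4 agree on A; apply A→E and equate their E entries.
Rows 1 and 4 agree on ACE; apply ACE→D and equate their D entries.
Row 1 is now all distinguished symbols — the join is lossless.

Yes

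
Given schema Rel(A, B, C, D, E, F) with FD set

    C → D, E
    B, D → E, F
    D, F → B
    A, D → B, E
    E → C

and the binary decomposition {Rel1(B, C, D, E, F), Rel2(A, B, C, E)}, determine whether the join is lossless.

Common attributes: Rel1 ∩ Rel2 = {B, C, E}.
Closure of {B, C, E}: C → D, E applies, adding D; B, D → E, F applies, adding F. So (B, C, E)⁺ = {B, C, D, E, F}.
This closure contains every attribute of Rel1, so Rel1 ∩ Rel2 → Rel1. The join is lossless.

Yes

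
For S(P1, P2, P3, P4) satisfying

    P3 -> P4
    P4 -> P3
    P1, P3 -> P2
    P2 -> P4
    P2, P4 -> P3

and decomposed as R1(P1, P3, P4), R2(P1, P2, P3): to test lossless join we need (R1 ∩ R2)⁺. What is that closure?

R1 ∩ R2 = {P1, P3}.
P3 → P4 applies, adding P4
P1, P3 → P2 applies, adding P2
Closure: {P1, P2, P3, P4}.

P1, P2, P3, P4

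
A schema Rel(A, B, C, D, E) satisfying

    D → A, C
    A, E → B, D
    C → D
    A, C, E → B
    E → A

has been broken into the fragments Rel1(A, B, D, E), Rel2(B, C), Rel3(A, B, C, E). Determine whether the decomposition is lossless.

Yes

Chase test. Columns are A, B, C, D, E; row i has aⱼ where attribute j ∈ Reli, else bᵢⱼ.
Initial tableau (one row per fragment):
  row 1: a1 a2 b13 a4 a5
  row 2: b21 a2 a3 b24 b25
  row 3: a1 a2 a3 b34 a5
Rows 1 and 3 agree on A, E; apply A, E→B, D and equate their B, D entries.
Rows 2 and 3 agree on C; apply C→D and equate their D entries.
Rows 1 and 2 agree on D; apply D→A, C and equate their A, C entries.
Row 1 is now all distinguished symbols — the join is lossless.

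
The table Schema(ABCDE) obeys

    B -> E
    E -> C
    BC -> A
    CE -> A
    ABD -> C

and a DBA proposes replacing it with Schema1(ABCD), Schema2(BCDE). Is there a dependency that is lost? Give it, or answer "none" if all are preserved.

CE -> A

Check CE → A: no single fragment contains all of {ACE}, and the restricted closure of {CE} across the fragments never reaches {A}.
B → E is preserved.
E → C is preserved.
BC → A is preserved.
ABD → C is preserved.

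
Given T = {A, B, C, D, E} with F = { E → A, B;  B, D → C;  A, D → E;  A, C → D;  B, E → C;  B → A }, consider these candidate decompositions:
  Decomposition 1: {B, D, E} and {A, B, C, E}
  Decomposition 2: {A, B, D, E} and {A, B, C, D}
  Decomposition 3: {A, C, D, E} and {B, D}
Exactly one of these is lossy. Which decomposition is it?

Decomposition 1: common = {B, E}, closure = {A, B, C, D, E} → lossless.
Decomposition 2: common = {A, B, D}, closure = {A, B, C, D, E} → lossless.
Decomposition 3: common = {D}, closure = {D} → lossy.

Decomposition 3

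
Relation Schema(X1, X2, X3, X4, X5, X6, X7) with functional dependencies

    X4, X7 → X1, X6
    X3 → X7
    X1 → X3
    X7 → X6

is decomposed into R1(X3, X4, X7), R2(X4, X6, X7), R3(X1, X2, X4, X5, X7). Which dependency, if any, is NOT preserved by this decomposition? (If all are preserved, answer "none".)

X1 → X3

Check X1 → X3: no single fragment contains all of {X1, X3}, and the restricted closure of {X1} across the fragments never reaches {X3}.
X4, X7 → X1, X6 is preserved.
X3 → X7 is preserved.
X7 → X6 is preserved.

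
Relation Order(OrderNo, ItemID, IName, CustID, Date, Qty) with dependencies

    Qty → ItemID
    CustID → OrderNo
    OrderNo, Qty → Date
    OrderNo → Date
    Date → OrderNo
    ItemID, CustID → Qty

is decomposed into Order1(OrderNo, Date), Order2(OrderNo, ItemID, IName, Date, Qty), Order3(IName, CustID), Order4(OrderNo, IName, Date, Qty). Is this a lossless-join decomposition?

Chase test. Columns are OrderNo, ItemID, IName, CustID, Date, Qty; row i has aⱼ where attribute j ∈ Orderi, else bᵢⱼ.
Initial tableau (one row per fragment):
  row 1: a1 b12 b13 b14 a5 b16
  row 2: a1 a2 a3 b24 a5 a6
  row 3: b31 b32 a3 a4 b35 b36
  row 4: a1 b42 a3 b44 a5 a6
Rows 2 and 4 agree on Qty; apply Qty→ItemID and equate their ItemID entries.
No row becomes fully distinguished — the join is lossy.

No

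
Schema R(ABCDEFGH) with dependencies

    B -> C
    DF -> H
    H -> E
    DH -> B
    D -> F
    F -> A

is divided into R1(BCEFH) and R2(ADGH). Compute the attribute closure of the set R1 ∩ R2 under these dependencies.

R1 ∩ R2 = {H}.
H → E applies, adding E
Closure: {EH}.

EH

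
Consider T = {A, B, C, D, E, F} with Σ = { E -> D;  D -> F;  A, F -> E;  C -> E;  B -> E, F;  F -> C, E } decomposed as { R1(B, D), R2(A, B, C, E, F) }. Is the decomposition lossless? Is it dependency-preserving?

lossless but not dependency-preserving

Lossless test: (B)⁺ = {B, C, D, E, F}, which contains all of one fragment — lossless.
Dependency preservation: the restricted closure of {E} across the fragments never reaches {D}, so E → D cannot be enforced without a join — not preserved.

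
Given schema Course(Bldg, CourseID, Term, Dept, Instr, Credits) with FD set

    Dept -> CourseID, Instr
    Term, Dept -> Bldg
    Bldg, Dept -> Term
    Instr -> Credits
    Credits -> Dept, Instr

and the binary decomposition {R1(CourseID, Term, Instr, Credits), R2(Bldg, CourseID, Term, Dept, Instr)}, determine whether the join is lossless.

Yes

Common attributes: R1 ∩ R2 = {CourseID, Term, Instr}.
Closure of {CourseID, Term, Instr}: Instr → Credits applies, adding Credits; Credits → Dept, Instr applies, adding Dept; Term, Dept → Bldg applies, adding Bldg. So (CourseID, Term, Instr)⁺ = {Bldg, CourseID, Term, Dept, Instr, Credits}.
This closure contains every attribute of R1, so R1 ∩ R2 → R1. The join is lossless.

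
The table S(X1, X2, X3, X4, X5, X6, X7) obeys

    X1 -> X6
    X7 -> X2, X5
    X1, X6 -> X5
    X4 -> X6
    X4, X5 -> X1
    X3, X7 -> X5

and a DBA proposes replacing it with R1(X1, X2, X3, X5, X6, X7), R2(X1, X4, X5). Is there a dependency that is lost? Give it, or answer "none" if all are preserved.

X4 -> X6

Check X4 → X6: no single fragment contains all of {X4, X6}, and the restricted closure of {X4} across the fragments never reaches {X6}.
X1 → X6 is preserved.
X7 → X2, X5 is preserved.
X1, X6 → X5 is preserved.
X4, X5 → X1 is preserved.
X3, X7 → X5 is preserved.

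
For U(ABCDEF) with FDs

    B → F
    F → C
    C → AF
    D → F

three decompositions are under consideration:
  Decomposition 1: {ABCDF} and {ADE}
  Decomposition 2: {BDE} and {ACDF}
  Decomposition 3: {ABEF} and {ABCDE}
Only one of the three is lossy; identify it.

Decomposition 1

Decomposition 1: common = {AD}, closure = {ACDF} → lossy.
Decomposition 2: common = {D}, closure = {ACDF} → lossless.
Decomposition 3: common = {ABE}, closure = {ABCEF} → lossless.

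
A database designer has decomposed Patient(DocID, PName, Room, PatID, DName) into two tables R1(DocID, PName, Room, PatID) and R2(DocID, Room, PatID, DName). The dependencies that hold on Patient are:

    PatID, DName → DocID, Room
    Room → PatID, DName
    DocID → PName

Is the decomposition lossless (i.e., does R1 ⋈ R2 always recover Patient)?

Yes

Common attributes: R1 ∩ R2 = {DocID, Room, PatID}.
Closure of {DocID, Room, PatID}: Room → PatID, DName applies, adding DName; DocID → PName applies, adding PName. So (DocID, Room, PatID)⁺ = {DocID, PName, Room, PatID, DName}.
This closure contains every attribute of R1, so R1 ∩ R2 → R1. The join is lossless.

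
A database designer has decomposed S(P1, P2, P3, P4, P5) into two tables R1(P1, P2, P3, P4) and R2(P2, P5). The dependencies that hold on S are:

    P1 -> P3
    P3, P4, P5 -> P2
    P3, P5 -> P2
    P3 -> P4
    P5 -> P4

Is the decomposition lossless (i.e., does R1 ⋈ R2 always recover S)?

No

Common attributes: R1 ∩ R2 = {P2}.
No dependency enlarges {P2}, so (P2)⁺ = {P2}.
The closure contains neither all of R1 = {P1, P2, P3, P4} nor all of R2 = {P2, P5}, so the common attributes are not a superkey of either fragment. The join is lossy.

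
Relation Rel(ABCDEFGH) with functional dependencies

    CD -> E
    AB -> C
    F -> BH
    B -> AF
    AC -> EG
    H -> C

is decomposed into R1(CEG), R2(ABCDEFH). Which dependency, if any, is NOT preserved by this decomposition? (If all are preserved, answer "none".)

AC -> EG

Check AC → EG: no single fragment contains all of {ACEG}, and the restricted closure of {AC} across the fragments never reaches {EG}.
CD → E is preserved.
AB → C is preserved.
F → BH is preserved.
B → AF is preserved.
H → C is preserved.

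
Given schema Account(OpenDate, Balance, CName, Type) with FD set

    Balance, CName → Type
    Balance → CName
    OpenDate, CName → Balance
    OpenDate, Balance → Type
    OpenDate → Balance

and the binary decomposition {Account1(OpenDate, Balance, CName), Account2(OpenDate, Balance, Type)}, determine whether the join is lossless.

Common attributes: Account1 ∩ Account2 = {OpenDate, Balance}.
Closure of {OpenDate, Balance}: Balance → CName applies, adding CName; OpenDate, Balance → Type applies, adding Type. So (OpenDate, Balance)⁺ = {OpenDate, Balance, CName, Type}.
This closure contains every attribute of Account1, so Account1 ∩ Account2 → Account1. The join is lossless.

Yes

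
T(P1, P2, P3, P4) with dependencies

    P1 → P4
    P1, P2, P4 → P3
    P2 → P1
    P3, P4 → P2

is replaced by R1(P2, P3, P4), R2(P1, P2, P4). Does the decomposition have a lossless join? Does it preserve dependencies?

lossless and dependency-preserving

Lossless test: (P2, P4)⁺ = {P1, P2, P3, P4}, which contains all of one fragment — lossless.
Dependency preservation: P1, P2, P4 → P3 is not contained in any single fragment, but the restricted closure of its left-hand side across the fragments still reaches the right-hand side; the remaining FDs each lie inside some fragment. All dependencies are preserved.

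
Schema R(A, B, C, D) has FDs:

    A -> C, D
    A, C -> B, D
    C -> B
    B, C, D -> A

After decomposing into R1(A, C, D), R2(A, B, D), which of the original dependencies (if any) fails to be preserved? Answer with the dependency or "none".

C -> B

Check C → B: no single fragment contains all of {B, C}, and the restricted closure of {C} across the fragments never reaches {B}.
A → C, D is preserved.
A, C → B, D is preserved.
B, C, D → A is preserved.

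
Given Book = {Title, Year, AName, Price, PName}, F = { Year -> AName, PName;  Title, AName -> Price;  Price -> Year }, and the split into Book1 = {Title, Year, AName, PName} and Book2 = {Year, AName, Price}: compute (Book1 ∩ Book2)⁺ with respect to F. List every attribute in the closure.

Book1 ∩ Book2 = {Year, AName}.
Year → AName, PName applies, adding PName
Closure: {Year, AName, PName}.

Year, AName, PName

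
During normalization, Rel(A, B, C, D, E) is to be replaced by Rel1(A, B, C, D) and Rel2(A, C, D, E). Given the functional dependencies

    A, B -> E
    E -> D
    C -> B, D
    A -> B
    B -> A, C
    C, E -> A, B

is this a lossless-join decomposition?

Common attributes: Rel1 ∩ Rel2 = {A, C, D}.
Closure of {A, C, D}: C → B, D applies, adding B; A, B → E applies, adding E. So (A, C, D)⁺ = {A, B, C, D, E}.
This closure contains every attribute of Rel1, so Rel1 ∩ Rel2 → Rel1. The join is lossless.

Yes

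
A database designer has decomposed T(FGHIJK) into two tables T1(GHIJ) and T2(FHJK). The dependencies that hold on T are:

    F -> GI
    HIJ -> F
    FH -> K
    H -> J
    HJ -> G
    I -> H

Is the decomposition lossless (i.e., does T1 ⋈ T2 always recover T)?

Common attributes: T1 ∩ T2 = {HJ}.
Closure of {HJ}: HJ → G applies, adding G. So (HJ)⁺ = {GHJ}.
The closure contains neither all of T1 = {GHIJ} nor all of T2 = {FHJK}, so the common attributes are not a superkey of either fragment. The join is lossy.

No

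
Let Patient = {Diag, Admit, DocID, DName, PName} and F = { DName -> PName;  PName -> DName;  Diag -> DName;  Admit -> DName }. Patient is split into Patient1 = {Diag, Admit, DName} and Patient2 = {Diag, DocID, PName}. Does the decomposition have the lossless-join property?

Common attributes: Patient1 ∩ Patient2 = {Diag}.
Closure of {Diag}: Diag → DName applies, adding DName; DName → PName applies, adding PName. So (Diag)⁺ = {Diag, DName, PName}.
The closure contains neither all of Patient1 = {Diag, Admit, DName} nor all of Patient2 = {Diag, DocID, PName}, so the common attributes are not a superkey of either fragment. The join is lossy.

No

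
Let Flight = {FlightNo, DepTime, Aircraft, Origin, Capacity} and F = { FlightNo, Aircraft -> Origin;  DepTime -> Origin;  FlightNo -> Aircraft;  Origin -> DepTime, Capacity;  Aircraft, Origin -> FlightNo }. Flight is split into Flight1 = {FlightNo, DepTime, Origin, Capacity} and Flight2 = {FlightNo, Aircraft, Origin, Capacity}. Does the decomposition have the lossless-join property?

Common attributes: Flight1 ∩ Flight2 = {FlightNo, Origin, Capacity}.
Closure of {FlightNo, Origin, Capacity}: FlightNo → Aircraft applies, adding Aircraft; Origin → DepTime, Capacity applies, adding DepTime. So (FlightNo, Origin, Capacity)⁺ = {FlightNo, DepTime, Aircraft, Origin, Capacity}.
This closure contains every attribute of Flight1, so Flight1 ∩ Flight2 → Flight1. The join is lossless.

Yes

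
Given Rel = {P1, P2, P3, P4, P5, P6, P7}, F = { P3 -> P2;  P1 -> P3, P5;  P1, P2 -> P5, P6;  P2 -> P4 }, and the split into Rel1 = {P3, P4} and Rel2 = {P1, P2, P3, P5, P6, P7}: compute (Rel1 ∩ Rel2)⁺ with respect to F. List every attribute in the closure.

P2, P3, P4

Rel1 ∩ Rel2 = {P3}.
P3 → P2 applies, adding P2
P2 → P4 applies, adding P4
Closure: {P2, P3, P4}.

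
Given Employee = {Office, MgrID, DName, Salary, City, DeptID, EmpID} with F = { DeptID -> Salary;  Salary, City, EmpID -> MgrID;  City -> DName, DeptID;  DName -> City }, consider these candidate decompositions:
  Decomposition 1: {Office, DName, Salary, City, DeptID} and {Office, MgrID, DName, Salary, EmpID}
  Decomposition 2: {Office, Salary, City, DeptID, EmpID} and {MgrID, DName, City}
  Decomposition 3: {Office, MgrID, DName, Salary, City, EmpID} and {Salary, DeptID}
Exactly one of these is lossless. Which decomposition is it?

Decomposition 1: common = {Office, DName, Salary}, closure = {Office, DName, Salary, City, DeptID} → lossless.
Decomposition 2: common = {City}, closure = {DName, Salary, City, DeptID} → lossy.
Decomposition 3: common = {Salary}, closure = {Salary} → lossy.

Decomposition 1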